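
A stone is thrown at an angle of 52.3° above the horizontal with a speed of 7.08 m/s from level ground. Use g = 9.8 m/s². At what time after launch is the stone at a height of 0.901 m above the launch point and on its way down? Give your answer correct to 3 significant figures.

0.950 s

v_y0 = 7.08 sin 52.3° = 5.602 m/s.
Set y = v_y0 t − ½ g t² = 0.901: 4.900 t² − 5.602 t + 0.901 = 0.
t = [5.602 ± √(31.38 − 17.66)] / 9.8 = (5.602 ± 3.704) / 9.8, giving t = 0.194 s or t = 0.950 s.
On the way down corresponds to the larger root: t = 0.950 s.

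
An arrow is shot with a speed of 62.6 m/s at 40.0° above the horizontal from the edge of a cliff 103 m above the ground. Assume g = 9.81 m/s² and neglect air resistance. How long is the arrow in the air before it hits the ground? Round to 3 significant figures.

10.3 s

Vertical component: v_y = 62.6 sin 40.0° = 40.24 m/s.
Taking up as positive with launch at y = 103 m, landing at y = 0: 0 = 103 + 40.24 t − ½(9.81) t².
Solving 4.905 t² − 40.24 t − 103 = 0 gives t = [40.24 + √(40.24² + 4·4.905·103)] / 9.810 = 10.3 s.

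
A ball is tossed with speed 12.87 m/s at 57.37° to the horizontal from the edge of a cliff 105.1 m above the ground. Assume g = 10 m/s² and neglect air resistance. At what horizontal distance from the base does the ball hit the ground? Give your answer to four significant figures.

40.22 m

Components: v_x = 12.87 cos 57.37° = 6.9397 m/s, v_y = 12.87 sin 57.37° = 10.839 m/s.
Vertical: 0 = 105.1 + 10.839 t − ½(10) t² ⇒ 5.000 t² − 10.839 t − 105.1 = 0.
t = [10.839 + √(117.48 + 2102.0)] / 10.00 = 5.7950 s.
Horizontal: R = v_x · t = 6.9397 × 5.7950 = 40.22 m.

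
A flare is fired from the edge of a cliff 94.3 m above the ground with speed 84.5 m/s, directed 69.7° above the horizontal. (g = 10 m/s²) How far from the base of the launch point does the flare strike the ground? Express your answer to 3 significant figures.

Components: v_x = 84.5 cos 69.7° = 29.32 m/s, v_y = 84.5 sin 69.7° = 79.25 m/s.
Vertical: 0 = 94.3 + 79.25 t − ½(10) t² ⇒ 5.000 t² − 79.25 t − 94.3 = 0.
t = [79.25 + √(6281 + 1886)] / 10.00 = 16.96 s.
Horizontal: R = v_x · t = 29.32 × 16.96 = 497 m.

497 m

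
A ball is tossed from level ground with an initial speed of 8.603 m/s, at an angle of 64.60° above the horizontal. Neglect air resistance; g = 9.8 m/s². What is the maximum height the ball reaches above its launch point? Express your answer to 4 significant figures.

Vertical component of launch velocity: v_y = 8.603 sin 64.60° = 7.7714 m/s.
At the highest point the vertical velocity is zero, so v_y² = 2 g h_max.
h_max = (7.7714)² / (2 × 9.8) = 60.395 / 19.60 = 3.081 m.

3.081 m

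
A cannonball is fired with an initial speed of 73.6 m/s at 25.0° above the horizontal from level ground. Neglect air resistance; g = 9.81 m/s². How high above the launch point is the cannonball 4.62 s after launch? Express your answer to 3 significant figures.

39.0 m

v_y0 = 73.6 sin 25.0° = 31.10 m/s.
y(t) = v_y0 t − ½ g t² = 31.10×4.62 − 4.905×4.62² = 39.0 m.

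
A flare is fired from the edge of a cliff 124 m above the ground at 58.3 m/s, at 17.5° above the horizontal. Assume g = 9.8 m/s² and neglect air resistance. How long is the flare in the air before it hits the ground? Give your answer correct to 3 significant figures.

Vertical component: v_y = 58.3 sin 17.5° = 17.53 m/s.
Taking up as positive with launch at y = 124 m, landing at y = 0: 0 = 124 + 17.53 t − ½(9.8) t².
Solving 4.900 t² − 17.53 t − 124 = 0 gives t = [17.53 + √(17.53² + 4·4.900·124)] / 9.800 = 7.13 s.

7.13 s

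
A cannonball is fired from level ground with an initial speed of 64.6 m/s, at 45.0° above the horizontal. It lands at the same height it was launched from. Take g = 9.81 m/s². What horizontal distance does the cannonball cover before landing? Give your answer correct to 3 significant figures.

425 m

Components: v_x = 64.6 cos 45.0° = 45.68 m/s, v_y = 64.6 sin 45.0° = 45.68 m/s.
Time of flight (same landing height): t = 2 v_y / g = 2 × 45.68 / 9.81 = 9.313 s.
Range: R = v_x · t = 45.68 × 9.313 = 425 m.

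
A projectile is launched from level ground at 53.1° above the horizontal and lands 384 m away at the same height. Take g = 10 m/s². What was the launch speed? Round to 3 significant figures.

63.2 m/s

On level ground, R = v₀² sin(2θ) / g, so v₀ = √(R g / sin 2θ).
sin(2 × 53.1°) = 0.9603.
v₀ = √(384 × 10 / 0.9603) = √3999 = 63.2 m/s.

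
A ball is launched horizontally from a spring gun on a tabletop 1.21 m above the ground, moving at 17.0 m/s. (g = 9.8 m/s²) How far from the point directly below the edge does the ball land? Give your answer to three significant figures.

Initial vertical velocity is zero, so the fall time comes from h = ½ g t²: t = √(2 × 1.21 / 9.8) = 0.4969 s.
Horizontal motion is uniform at 17.0 m/s, so x = 17.0 × 0.4969 = 8.45 m.

8.45 m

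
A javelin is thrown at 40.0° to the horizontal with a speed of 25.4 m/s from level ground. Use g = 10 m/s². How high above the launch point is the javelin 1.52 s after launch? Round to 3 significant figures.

13.3 m

v_y0 = 25.4 sin 40.0° = 16.33 m/s.
y(t) = v_y0 t − ½ g t² = 16.33×1.52 − 5.000×1.52² = 13.3 m.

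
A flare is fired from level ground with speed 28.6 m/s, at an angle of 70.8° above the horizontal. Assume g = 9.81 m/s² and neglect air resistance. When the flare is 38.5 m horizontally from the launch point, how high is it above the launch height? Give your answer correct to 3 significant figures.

v_x = 28.6 cos 70.8° = 9.406 m/s, v_y0 = 28.6 sin 70.8° = 27.01 m/s.
Time to reach x = 38.5 m: t = x / v_x = 38.5 / 9.406 = 4.093 s.
y = v_y0 t − ½ g t² = 27.01×4.093 − 4.905×4.093² = 28.4 m.

28.4 m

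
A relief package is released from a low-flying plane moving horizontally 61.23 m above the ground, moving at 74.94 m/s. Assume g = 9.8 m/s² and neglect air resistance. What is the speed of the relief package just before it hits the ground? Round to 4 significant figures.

Fall time: t = √(2 × 61.23 / 9.8) = 3.5350 s.
At impact: v_x = 74.94 m/s (unchanged), v_y = g t = 9.8 × 3.5350 = 34.643 m/s.
Speed = √(v_x² + v_y²) = √(5616.0 + 1200.1) = 82.56 m/s.

82.56 m/s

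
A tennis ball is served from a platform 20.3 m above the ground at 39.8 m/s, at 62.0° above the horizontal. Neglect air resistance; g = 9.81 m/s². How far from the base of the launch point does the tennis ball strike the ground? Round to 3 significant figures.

144 m

Components: v_x = 39.8 cos 62.0° = 18.68 m/s, v_y = 39.8 sin 62.0° = 35.14 m/s.
Vertical: 0 = 20.3 + 35.14 t − ½(9.81) t² ⇒ 4.905 t² − 35.14 t − 20.3 = 0.
t = [35.14 + √(1235 + 398.3)] / 9.810 = 7.702 s.
Horizontal: R = v_x · t = 18.68 × 7.702 = 144 m.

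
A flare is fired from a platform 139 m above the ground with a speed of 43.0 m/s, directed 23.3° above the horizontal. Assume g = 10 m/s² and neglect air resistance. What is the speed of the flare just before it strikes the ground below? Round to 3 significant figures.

68.0 m/s

v_x = 43.0 cos 23.3° = 39.49 m/s is unchanged throughout.
For the vertical component, v_y² = v_y0² + 2 g h = (17.01)² + 2×10×139 = 3069, so |v_y| = 55.40 m/s.
Impact speed = √(v_x² + v_y²) = √(1559 + 3069) = 68.0 m/s.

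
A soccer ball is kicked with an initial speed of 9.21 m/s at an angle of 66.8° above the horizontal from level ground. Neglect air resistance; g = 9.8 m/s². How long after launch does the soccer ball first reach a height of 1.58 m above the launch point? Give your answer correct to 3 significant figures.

0.213 s

v_y0 = 9.21 sin 66.8° = 8.465 m/s.
Set y = v_y0 t − ½ g t² = 1.58: 4.900 t² − 8.465 t + 1.58 = 0.
t = [8.465 ± √(71.66 − 30.97)] / 9.8 = (8.465 ± 6.379) / 9.8, giving t = 0.213 s or t = 1.51 s.
The soccer ball is on the way up at the first time, so t = 0.213 s.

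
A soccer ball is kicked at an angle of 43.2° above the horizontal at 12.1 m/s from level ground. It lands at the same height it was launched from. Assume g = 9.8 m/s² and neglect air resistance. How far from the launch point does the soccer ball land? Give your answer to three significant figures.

For level ground, R = v₀² sin(2θ) / g.
sin(2 × 43.2°) = sin 86.40° = 0.9980.
R = (12.1)² × 0.9980 / 9.8 = 14.9 m.

14.9 m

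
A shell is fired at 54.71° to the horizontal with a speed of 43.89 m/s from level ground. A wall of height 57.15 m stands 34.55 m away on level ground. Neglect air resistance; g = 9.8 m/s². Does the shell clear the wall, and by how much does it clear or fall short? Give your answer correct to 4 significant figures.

No — it falls 17.43 m short of clearing the wall.

v_x = 43.89 cos 54.71° = 25.356 m/s; v_y0 = 43.89 sin 54.71° = 35.825 m/s.
Time to reach the wall: t = 34.55 / 25.356 = 1.3626 s.
Height at that point: y = 35.825×1.3626 − 4.900×1.3626² = 39.717 m.
That is 57.15 − 39.717 = 17.43 m below the top of the wall, so the shell does not clear it.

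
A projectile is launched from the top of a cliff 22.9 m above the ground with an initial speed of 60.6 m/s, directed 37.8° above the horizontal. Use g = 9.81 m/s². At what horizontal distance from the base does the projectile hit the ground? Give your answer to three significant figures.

Components: v_x = 60.6 cos 37.8° = 47.88 m/s, v_y = 60.6 sin 37.8° = 37.14 m/s.
Vertical: 0 = 22.9 + 37.14 t − ½(9.81) t² ⇒ 4.905 t² − 37.14 t − 22.9 = 0.
t = [37.14 + √(1379 + 449.3)] / 9.810 = 8.145 s.
Horizontal: R = v_x · t = 47.88 × 8.145 = 390 m.

390 m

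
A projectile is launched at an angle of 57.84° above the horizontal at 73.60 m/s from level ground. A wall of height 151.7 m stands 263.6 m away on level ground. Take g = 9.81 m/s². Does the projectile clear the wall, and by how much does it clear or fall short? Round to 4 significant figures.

Yes — it clears the wall by 45.47 m.

v_x = 73.60 cos 57.84° = 39.176 m/s; v_y0 = 73.60 sin 57.84° = 62.307 m/s.
Time to reach the wall: t = 263.6 / 39.176 = 6.7286 s.
Height at that point: y = 62.307×6.7286 − 4.905×6.7286² = 197.17 m.
That is 197.17 − 151.7 = 45.47 m above the top of the wall, so the projectile clears it.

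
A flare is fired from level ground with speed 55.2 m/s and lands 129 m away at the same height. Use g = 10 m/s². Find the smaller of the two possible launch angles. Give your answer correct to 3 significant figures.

12.5°

Level-ground range: R = v₀² sin(2θ)/g ⇒ sin 2θ = R g / v₀² = 129×10/55.2² = 0.4234.
2θ = arcsin(0.4234) = 25.05° or 180° − 25.05° = 154.95°.
So θ = 12.5° or θ = 77.5°.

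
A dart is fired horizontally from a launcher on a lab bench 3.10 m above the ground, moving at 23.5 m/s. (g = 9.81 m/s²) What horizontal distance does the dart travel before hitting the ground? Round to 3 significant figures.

Initial vertical velocity is zero, so the fall time comes from h = ½ g t²: t = √(2 × 3.10 / 9.81) = 0.7950 s.
Horizontal motion is uniform at 23.5 m/s, so x = 23.5 × 0.7950 = 18.7 m.

18.7 m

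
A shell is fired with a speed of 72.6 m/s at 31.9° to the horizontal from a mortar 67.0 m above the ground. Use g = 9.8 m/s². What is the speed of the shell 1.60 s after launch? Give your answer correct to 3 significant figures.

v_x = 72.6 cos 31.9° = 61.64 m/s (constant).
v_y(t) = 72.6 sin 31.9° − g t = 38.36 − 9.8 × 1.60 = 22.68 m/s.
Speed = √(v_x² + v_y²) = √(3799 + 514.4) = 65.7 m/s.

65.7 m/s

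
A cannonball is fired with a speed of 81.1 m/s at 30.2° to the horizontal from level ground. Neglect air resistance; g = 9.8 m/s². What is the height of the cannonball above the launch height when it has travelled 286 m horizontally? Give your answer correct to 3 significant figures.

v_x = 81.1 cos 30.2° = 70.09 m/s, v_y0 = 81.1 sin 30.2° = 40.79 m/s.
Time to reach x = 286 m: t = x / v_x = 286 / 70.09 = 4.080 s.
y = v_y0 t − ½ g t² = 40.79×4.080 − 4.900×4.080² = 84.9 m.

84.9 m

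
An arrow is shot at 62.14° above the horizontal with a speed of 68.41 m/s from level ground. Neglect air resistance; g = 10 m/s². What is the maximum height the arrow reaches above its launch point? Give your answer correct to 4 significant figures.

Vertical component of launch velocity: v_y = 68.41 sin 62.14° = 60.481 m/s.
At the highest point the vertical velocity is zero, so v_y² = 2 g h_max.
h_max = (60.481)² / (2 × 10) = 3658.0 / 20.00 = 182.9 m.

182.9 m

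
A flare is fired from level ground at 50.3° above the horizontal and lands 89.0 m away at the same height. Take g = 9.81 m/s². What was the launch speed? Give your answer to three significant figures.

On level ground, R = v₀² sin(2θ) / g, so v₀ = √(R g / sin 2θ).
sin(2 × 50.3°) = 0.9829.
v₀ = √(89.0 × 9.81 / 0.9829) = √888.3 = 29.8 m/s.

29.8 m/s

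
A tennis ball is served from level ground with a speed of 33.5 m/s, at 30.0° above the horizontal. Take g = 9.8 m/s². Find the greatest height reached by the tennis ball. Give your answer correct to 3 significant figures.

Vertical component of launch velocity: v_y = 33.5 sin 30.0° = 16.75 m/s.
At the highest point the vertical velocity is zero, so v_y² = 2 g h_max.
h_max = (16.75)² / (2 × 9.8) = 280.6 / 19.60 = 14.3 m.

14.3 m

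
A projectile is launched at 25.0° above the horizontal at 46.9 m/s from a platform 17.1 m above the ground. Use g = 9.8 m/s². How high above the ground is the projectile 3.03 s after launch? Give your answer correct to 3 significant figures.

v_y0 = 46.9 sin 25.0° = 19.82 m/s.
y(t) = 17.1 + v_y0 t − ½ g t² = 17.1 + 19.82×3.03 − ½×9.8×3.03² = 32.2 m.

32.2 m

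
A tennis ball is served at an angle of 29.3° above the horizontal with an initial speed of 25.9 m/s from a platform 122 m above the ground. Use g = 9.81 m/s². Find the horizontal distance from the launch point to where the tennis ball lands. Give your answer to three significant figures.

Components: v_x = 25.9 cos 29.3° = 22.59 m/s, v_y = 25.9 sin 29.3° = 12.68 m/s.
Vertical: 0 = 122 + 12.68 t − ½(9.81) t² ⇒ 4.905 t² − 12.68 t − 122 = 0.
t = [12.68 + √(160.8 + 2394)] / 9.810 = 6.445 s.
Horizontal: R = v_x · t = 22.59 × 6.445 = 146 m.

146 m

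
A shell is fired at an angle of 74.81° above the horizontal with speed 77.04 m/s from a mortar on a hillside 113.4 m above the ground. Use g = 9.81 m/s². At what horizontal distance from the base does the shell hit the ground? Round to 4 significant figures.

Components: v_x = 77.04 cos 74.81° = 20.186 m/s, v_y = 77.04 sin 74.81° = 74.348 m/s.
Vertical: 0 = 113.4 + 74.348 t − ½(9.81) t² ⇒ 4.905 t² − 74.348 t − 113.4 = 0.
t = [74.348 + √(5527.6 + 2224.9)] / 9.810 = 16.554 s.
Horizontal: R = v_x · t = 20.186 × 16.554 = 334.2 m.

334.2 m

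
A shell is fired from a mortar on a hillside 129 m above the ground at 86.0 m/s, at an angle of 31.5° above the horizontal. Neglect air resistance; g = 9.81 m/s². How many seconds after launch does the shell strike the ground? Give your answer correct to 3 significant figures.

Vertical component: v_y = 86.0 sin 31.5° = 44.93 m/s.
Taking up as positive with launch at y = 129 m, landing at y = 0: 0 = 129 + 44.93 t − ½(9.81) t².
Solving 4.905 t² − 44.93 t − 129 = 0 gives t = [44.93 + √(44.93² + 4·4.905·129)] / 9.810 = 11.5 s.

11.5 s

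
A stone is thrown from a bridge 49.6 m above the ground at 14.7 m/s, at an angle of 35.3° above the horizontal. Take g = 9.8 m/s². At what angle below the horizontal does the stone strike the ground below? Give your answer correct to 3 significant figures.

v_x = 14.7 cos 35.3° = 12.00 m/s.
At impact |v_y| = √(v_y0² + 2 g h) = √(8.495² + 2×9.8×49.6) = 32.32 m/s.
Angle below horizontal = arctan(|v_y| / v_x) = arctan(32.32 / 12.00) = 69.6°.

69.6°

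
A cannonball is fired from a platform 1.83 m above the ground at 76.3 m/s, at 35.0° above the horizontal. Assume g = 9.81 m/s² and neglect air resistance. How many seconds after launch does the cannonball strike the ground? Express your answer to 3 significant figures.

8.96 s

Vertical component: v_y = 76.3 sin 35.0° = 43.76 m/s.
Taking up as positive with launch at y = 1.83 m, landing at y = 0: 0 = 1.83 + 43.76 t − ½(9.81) t².
Solving 4.905 t² − 43.76 t − 1.83 = 0 gives t = [43.76 + √(43.76² + 4·4.905·1.83)] / 9.810 = 8.96 s.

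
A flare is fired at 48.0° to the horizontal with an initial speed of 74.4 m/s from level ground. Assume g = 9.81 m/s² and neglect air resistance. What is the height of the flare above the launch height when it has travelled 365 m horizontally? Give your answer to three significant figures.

142 m

v_x = 74.4 cos 48.0° = 49.78 m/s, v_y0 = 74.4 sin 48.0° = 55.29 m/s.
Time to reach x = 365 m: t = x / v_x = 365 / 49.78 = 7.332 s.
y = v_y0 t − ½ g t² = 55.29×7.332 − 4.905×7.332² = 142 m.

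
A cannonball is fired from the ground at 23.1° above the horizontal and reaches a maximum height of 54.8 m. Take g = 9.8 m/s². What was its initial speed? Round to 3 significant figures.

83.5 m/s

At maximum height v_y = 0, so (v₀ sin θ)² = 2 g H.
v₀ sin 23.1° = √(2 × 9.8 × 54.8) = 32.77 m/s.
v₀ = 32.77 / sin 23.1° = 32.77 / 0.3923 = 83.5 m/s.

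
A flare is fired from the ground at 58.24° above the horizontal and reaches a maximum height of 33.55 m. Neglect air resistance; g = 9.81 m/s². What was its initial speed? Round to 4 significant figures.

At maximum height v_y = 0, so (v₀ sin θ)² = 2 g H.
v₀ sin 58.24° = √(2 × 9.81 × 33.55) = 25.656 m/s.
v₀ = 25.656 / sin 58.24° = 25.656 / 0.8503 = 30.17 m/s.

30.17 m/s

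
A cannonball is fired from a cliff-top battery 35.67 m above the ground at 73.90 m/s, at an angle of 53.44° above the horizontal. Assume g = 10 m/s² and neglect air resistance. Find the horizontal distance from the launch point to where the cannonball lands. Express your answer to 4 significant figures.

547.8 m

Components: v_x = 73.90 cos 53.44° = 44.020 m/s, v_y = 73.90 sin 53.44° = 59.359 m/s.
Vertical: 0 = 35.67 + 59.359 t − ½(10) t² ⇒ 5.000 t² − 59.359 t − 35.67 = 0.
t = [59.359 + √(3523.5 + 713.40)] / 10.00 = 12.445 s.
Horizontal: R = v_x · t = 44.020 × 12.445 = 547.8 m.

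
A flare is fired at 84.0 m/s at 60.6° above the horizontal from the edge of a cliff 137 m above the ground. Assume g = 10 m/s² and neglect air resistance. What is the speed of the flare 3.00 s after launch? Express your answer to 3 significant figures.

59.7 m/s

v_x = 84.0 cos 60.6° = 41.24 m/s (constant).
v_y(t) = 84.0 sin 60.6° − g t = 73.18 − 10 × 3.00 = 43.18 m/s.
Speed = √(v_x² + v_y²) = √(1701 + 1865) = 59.7 m/s.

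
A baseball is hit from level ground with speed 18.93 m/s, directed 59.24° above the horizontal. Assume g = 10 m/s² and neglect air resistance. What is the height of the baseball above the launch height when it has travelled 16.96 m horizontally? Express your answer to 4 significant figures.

13.15 m

v_x = 18.93 cos 59.24° = 9.6816 m/s, v_y0 = 18.93 sin 59.24° = 16.267 m/s.
Time to reach x = 16.96 m: t = x / v_x = 16.96 / 9.6816 = 1.7518 s.
y = v_y0 t − ½ g t² = 16.267×1.7518 − 5.000×1.7518² = 13.15 m.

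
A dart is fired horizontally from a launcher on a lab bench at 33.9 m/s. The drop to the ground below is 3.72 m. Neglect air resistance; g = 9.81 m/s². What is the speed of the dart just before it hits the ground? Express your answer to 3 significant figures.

35.0 m/s

Fall time: t = √(2 × 3.72 / 9.81) = 0.8709 s.
At impact: v_x = 33.9 m/s (unchanged), v_y = g t = 9.81 × 0.8709 = 8.544 m/s.
Speed = √(v_x² + v_y²) = √(1149 + 73.00) = 35.0 m/s.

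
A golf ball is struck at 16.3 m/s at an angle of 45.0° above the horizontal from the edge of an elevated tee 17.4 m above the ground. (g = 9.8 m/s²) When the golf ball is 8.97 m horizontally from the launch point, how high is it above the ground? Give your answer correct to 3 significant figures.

23.4 m

v_x = 16.3 cos 45.0° = 11.53 m/s, v_y0 = 16.3 sin 45.0° = 11.53 m/s.
Time to reach x = 8.97 m: t = x / v_x = 8.97 / 11.53 = 0.7780 s.
y = 17.4 + v_y0 t − ½ g t² = 17.4 + 11.53×0.7780 − 4.900×0.7780² = 23.4 m.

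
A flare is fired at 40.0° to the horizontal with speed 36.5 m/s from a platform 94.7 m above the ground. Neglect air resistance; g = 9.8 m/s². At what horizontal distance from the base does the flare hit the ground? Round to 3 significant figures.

207 m

Components: v_x = 36.5 cos 40.0° = 27.96 m/s, v_y = 36.5 sin 40.0° = 23.46 m/s.
Vertical: 0 = 94.7 + 23.46 t − ½(9.8) t² ⇒ 4.900 t² − 23.46 t − 94.7 = 0.
t = [23.46 + √(550.4 + 1856)] / 9.800 = 7.399 s.
Horizontal: R = v_x · t = 27.96 × 7.399 = 207 m.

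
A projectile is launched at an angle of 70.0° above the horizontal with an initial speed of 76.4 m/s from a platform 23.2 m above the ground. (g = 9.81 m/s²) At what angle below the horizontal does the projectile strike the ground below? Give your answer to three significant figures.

v_x = 76.4 cos 70.0° = 26.13 m/s.
At impact |v_y| = √(v_y0² + 2 g h) = √(71.79² + 2×9.81×23.2) = 74.89 m/s.
Angle below horizontal = arctan(|v_y| / v_x) = arctan(74.89 / 26.13) = 70.8°.

70.8°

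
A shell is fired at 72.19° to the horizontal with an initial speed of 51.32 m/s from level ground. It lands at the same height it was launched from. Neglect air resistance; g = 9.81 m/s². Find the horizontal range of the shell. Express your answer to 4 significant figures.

156.4 m

For level ground, R = v₀² sin(2θ) / g.
sin(2 × 72.19°) = sin 144.38° = 0.5824.
R = (51.32)² × 0.5824 / 9.81 = 156.4 m.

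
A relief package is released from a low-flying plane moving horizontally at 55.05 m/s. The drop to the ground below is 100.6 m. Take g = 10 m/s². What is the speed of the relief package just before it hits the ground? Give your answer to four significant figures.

Fall time: t = √(2 × 100.6 / 10) = 4.4855 s.
At impact: v_x = 55.05 m/s (unchanged), v_y = g t = 10 × 4.4855 = 44.855 m/s.
Speed = √(v_x² + v_y²) = √(3030.5 + 2012.0) = 71.01 m/s.

71.01 m/s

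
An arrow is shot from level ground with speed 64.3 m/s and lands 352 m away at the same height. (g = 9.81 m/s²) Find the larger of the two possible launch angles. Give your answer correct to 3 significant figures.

61.7°

Level-ground range: R = v₀² sin(2θ)/g ⇒ sin 2θ = R g / v₀² = 352×9.81/64.3² = 0.8352.
2θ = arcsin(0.8352) = 56.64° or 180° − 56.64° = 123.36°.
So θ = 28.3° or θ = 61.7°.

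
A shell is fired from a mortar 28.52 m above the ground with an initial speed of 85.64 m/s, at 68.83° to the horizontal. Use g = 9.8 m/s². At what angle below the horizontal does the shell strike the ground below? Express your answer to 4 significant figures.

69.63°

v_x = 85.64 cos 68.83° = 30.928 m/s.
At impact |v_y| = √(v_y0² + 2 g h) = √(79.860² + 2×9.8×28.52) = 83.286 m/s.
Angle below horizontal = arctan(|v_y| / v_x) = arctan(83.286 / 30.928) = 69.63°.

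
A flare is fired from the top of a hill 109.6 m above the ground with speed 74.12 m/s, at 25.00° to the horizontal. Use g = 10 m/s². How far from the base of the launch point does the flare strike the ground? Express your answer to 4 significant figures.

Components: v_x = 74.12 cos 25.00° = 67.176 m/s, v_y = 74.12 sin 25.00° = 31.324 m/s.
Vertical: 0 = 109.6 + 31.324 t − ½(10) t² ⇒ 5.000 t² − 31.324 t − 109.6 = 0.
t = [31.324 + √(981.19 + 2192.0)] / 10.00 = 8.7655 s.
Horizontal: R = v_x · t = 67.176 × 8.7655 = 588.8 m.

588.8 m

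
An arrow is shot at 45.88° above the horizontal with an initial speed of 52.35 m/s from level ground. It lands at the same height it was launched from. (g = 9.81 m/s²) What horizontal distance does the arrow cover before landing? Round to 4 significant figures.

279.2 m

For level ground, R = v₀² sin(2θ) / g.
sin(2 × 45.88°) = sin 91.760° = 0.9995.
R = (52.35)² × 0.9995 / 9.81 = 279.2 m.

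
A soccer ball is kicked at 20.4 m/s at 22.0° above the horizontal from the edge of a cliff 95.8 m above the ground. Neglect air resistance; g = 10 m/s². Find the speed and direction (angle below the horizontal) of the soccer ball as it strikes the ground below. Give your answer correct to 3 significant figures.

v_x = 20.4 cos 22.0° = 18.91 m/s (constant).
|v_y| at impact = √((7.642)² + 2×10×95.8) = 44.43 m/s.
Speed = √(18.91² + 44.43²) = 48.3 m/s; angle = arctan(44.43/18.91) = 66.9° below horizontal.

48.3 m/s at 66.9° below the horizontal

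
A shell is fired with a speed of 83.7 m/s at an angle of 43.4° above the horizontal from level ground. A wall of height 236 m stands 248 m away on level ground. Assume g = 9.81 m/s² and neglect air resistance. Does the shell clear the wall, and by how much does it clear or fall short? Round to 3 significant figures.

No — it falls 83.0 m short of clearing the wall.

v_x = 83.7 cos 43.4° = 60.81 m/s; v_y0 = 83.7 sin 43.4° = 57.51 m/s.
Time to reach the wall: t = 248 / 60.81 = 4.078 s.
Height at that point: y = 57.51×4.078 − 4.905×4.078² = 153.0 m.
That is 236 − 153.0 = 83.0 m below the top of the wall, so the shell does not clear it.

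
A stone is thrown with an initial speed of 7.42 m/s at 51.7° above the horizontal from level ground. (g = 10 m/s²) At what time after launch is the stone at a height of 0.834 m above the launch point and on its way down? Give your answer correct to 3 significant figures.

0.997 s

v_y0 = 7.42 sin 51.7° = 5.823 m/s.
Set y = v_y0 t − ½ g t² = 0.834: 5.000 t² − 5.823 t + 0.834 = 0.
t = [5.823 ± √(33.91 − 16.68)] / 10 = (5.823 ± 4.151) / 10, giving t = 0.167 s or t = 0.997 s.
On the way down corresponds to the larger root: t = 0.997 s.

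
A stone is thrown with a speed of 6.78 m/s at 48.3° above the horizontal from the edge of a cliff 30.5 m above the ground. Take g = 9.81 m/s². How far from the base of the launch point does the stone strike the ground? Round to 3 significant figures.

Components: v_x = 6.78 cos 48.3° = 4.510 m/s, v_y = 6.78 sin 48.3° = 5.062 m/s.
Vertical: 0 = 30.5 + 5.062 t − ½(9.81) t² ⇒ 4.905 t² − 5.062 t − 30.5 = 0.
t = [5.062 + √(25.62 + 598.4)] / 9.810 = 3.062 s.
Horizontal: R = v_x · t = 4.510 × 3.062 = 13.8 m.

13.8 m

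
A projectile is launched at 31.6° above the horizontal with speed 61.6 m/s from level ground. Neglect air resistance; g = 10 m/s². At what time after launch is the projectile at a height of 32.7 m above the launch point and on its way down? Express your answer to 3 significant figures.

v_y0 = 61.6 sin 31.6° = 32.28 m/s.
Set y = v_y0 t − ½ g t² = 32.7: 5.000 t² − 32.28 t + 32.7 = 0.
t = [32.28 ± √(1042 − 654.0)] / 10 = (32.28 ± 19.70) / 10, giving t = 1.26 s or t = 5.20 s.
On the way down corresponds to the larger root: t = 5.20 s.

5.20 s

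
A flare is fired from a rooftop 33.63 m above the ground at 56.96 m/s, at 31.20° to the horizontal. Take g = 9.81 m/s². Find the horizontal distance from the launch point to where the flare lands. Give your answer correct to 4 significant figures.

340.8 m

Components: v_x = 56.96 cos 31.20° = 48.722 m/s, v_y = 56.96 sin 31.20° = 29.507 m/s.
Vertical: 0 = 33.63 + 29.507 t − ½(9.81) t² ⇒ 4.905 t² − 29.507 t − 33.63 = 0.
t = [29.507 + √(870.66 + 659.82)] / 9.810 = 6.9958 s.
Horizontal: R = v_x · t = 48.722 × 6.9958 = 340.8 m.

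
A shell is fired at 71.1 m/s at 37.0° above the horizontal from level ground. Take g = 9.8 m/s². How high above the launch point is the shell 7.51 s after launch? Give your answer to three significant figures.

v_y0 = 71.1 sin 37.0° = 42.79 m/s.
y(t) = v_y0 t − ½ g t² = 42.79×7.51 − 4.900×7.51² = 45.0 m.

45.0 m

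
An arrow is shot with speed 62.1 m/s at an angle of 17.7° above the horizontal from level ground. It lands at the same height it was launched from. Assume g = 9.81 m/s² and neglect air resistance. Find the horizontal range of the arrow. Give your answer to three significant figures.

228 m

For level ground, R = v₀² sin(2θ) / g.
sin(2 × 17.7°) = sin 35.40° = 0.5793.
R = (62.1)² × 0.5793 / 9.81 = 228 m.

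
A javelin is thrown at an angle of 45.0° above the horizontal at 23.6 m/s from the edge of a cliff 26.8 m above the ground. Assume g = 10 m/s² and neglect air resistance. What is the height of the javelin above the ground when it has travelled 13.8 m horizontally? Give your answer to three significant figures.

v_x = 23.6 cos 45.0° = 16.69 m/s, v_y0 = 23.6 sin 45.0° = 16.69 m/s.
Time to reach x = 13.8 m: t = x / v_x = 13.8 / 16.69 = 0.8268 s.
y = 26.8 + v_y0 t − ½ g t² = 26.8 + 16.69×0.8268 − 5.000×0.8268² = 37.2 m.

37.2 m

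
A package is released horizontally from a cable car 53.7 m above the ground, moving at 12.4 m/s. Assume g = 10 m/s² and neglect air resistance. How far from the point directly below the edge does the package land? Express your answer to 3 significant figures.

Initial vertical velocity is zero, so the fall time comes from h = ½ g t²: t = √(2 × 53.7 / 10) = 3.277 s.
Horizontal motion is uniform at 12.4 m/s, so x = 12.4 × 3.277 = 40.6 m.

40.6 m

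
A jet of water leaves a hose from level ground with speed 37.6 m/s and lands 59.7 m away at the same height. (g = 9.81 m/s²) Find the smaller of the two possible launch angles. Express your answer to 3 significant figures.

12.2°

Level-ground range: R = v₀² sin(2θ)/g ⇒ sin 2θ = R g / v₀² = 59.7×9.81/37.6² = 0.4143.
2θ = arcsin(0.4143) = 24.48° or 180° − 24.48° = 155.52°.
So θ = 12.2° or θ = 77.8°.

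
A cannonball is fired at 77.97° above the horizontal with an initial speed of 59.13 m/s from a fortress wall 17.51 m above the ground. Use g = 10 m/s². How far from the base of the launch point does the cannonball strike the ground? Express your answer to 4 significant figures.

146.2 m

Components: v_x = 59.13 cos 77.97° = 12.324 m/s, v_y = 59.13 sin 77.97° = 57.831 m/s.
Vertical: 0 = 17.51 + 57.831 t − ½(10) t² ⇒ 5.000 t² − 57.831 t − 17.51 = 0.
t = [57.831 + √(3344.4 + 350.20)] / 10.00 = 11.861 s.
Horizontal: R = v_x · t = 12.324 × 11.861 = 146.2 m.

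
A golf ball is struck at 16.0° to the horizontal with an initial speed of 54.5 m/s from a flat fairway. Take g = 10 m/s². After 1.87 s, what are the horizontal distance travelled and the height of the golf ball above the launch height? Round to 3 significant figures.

v_x = 54.5 cos 16.0° = 52.39 m/s; v_y0 = 54.5 sin 16.0° = 15.02 m/s.
x = v_x t = 52.39 × 1.87 = 98.0 m.
y = v_y0 t − ½ g t² = 15.02×1.87 − 5.000×1.87² = 10.6 m.

x = 98.0 m, y = 10.6 m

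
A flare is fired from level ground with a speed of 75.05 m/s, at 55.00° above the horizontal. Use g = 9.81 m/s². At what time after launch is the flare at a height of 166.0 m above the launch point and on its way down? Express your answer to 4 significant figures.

8.597 s

v_y0 = 75.05 sin 55.00° = 61.477 m/s.
Set y = v_y0 t − ½ g t² = 166.0: 4.905 t² − 61.477 t + 166.0 = 0.
t = [61.477 ± √(3779.4 − 3256.9)] / 9.81 = (61.477 ± 22.858) / 9.81, giving t = 3.937 s or t = 8.597 s.
On the way down corresponds to the larger root: t = 8.597 s.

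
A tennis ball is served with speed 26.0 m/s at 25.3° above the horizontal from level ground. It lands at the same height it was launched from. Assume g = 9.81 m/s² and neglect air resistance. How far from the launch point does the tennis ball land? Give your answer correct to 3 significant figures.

53.2 m

For level ground, R = v₀² sin(2θ) / g.
sin(2 × 25.3°) = sin 50.60° = 0.7727.
R = (26.0)² × 0.7727 / 9.81 = 53.2 m.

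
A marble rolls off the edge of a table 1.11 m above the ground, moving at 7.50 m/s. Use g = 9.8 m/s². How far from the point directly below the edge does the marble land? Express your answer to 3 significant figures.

3.57 m

Initial vertical velocity is zero, so the fall time comes from h = ½ g t²: t = √(2 × 1.11 / 9.8) = 0.4760 s.
Horizontal motion is uniform at 7.50 m/s, so x = 7.50 × 0.4760 = 3.57 m.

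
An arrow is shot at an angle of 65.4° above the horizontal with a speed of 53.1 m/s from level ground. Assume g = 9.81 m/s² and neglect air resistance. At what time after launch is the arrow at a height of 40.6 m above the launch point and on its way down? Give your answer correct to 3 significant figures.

8.91 s

v_y0 = 53.1 sin 65.4° = 48.28 m/s.
Set y = v_y0 t − ½ g t² = 40.6: 4.905 t² − 48.28 t + 40.6 = 0.
t = [48.28 ± √(2331 − 796.6)] / 9.81 = (48.28 ± 39.17) / 9.81, giving t = 0.929 s or t = 8.91 s.
On the way down corresponds to the larger root: t = 8.91 s.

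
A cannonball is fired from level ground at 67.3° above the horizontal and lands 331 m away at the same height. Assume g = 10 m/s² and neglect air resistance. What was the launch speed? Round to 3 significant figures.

On level ground, R = v₀² sin(2θ) / g, so v₀ = √(R g / sin 2θ).
sin(2 × 67.3°) = 0.7120.
v₀ = √(331 × 10 / 0.7120) = √4649 = 68.2 m/s.

68.2 m/s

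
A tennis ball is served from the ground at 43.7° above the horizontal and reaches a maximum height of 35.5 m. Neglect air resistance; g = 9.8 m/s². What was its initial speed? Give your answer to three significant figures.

At maximum height v_y = 0, so (v₀ sin θ)² = 2 g H.
v₀ sin 43.7° = √(2 × 9.8 × 35.5) = 26.38 m/s.
v₀ = 26.38 / sin 43.7° = 26.38 / 0.6909 = 38.2 m/s.

38.2 m/s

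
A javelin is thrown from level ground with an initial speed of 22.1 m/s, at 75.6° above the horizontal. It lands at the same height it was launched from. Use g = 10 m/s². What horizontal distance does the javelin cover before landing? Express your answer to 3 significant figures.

Components: v_x = 22.1 cos 75.6° = 5.496 m/s, v_y = 22.1 sin 75.6° = 21.41 m/s.
Time of flight (same landing height): t = 2 v_y / g = 2 × 21.41 / 10 = 4.282 s.
Range: R = v_x · t = 5.496 × 4.282 = 23.5 m.

23.5 m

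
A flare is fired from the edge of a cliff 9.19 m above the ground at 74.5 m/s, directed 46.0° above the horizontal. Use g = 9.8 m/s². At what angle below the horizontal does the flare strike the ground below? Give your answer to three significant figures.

46.9°

v_x = 74.5 cos 46.0° = 51.75 m/s.
At impact |v_y| = √(v_y0² + 2 g h) = √(53.59² + 2×9.8×9.19) = 55.25 m/s.
Angle below horizontal = arctan(|v_y| / v_x) = arctan(55.25 / 51.75) = 46.9°.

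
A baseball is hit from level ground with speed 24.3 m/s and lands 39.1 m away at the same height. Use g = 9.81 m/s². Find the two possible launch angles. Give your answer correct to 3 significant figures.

Level-ground range: R = v₀² sin(2θ)/g ⇒ sin 2θ = R g / v₀² = 39.1×9.81/24.3² = 0.6496.
2θ = arcsin(0.6496) = 40.51° or 180° − 40.51° = 139.49°.
So θ = 20.3° or θ = 69.7°.

20.3° and 69.7°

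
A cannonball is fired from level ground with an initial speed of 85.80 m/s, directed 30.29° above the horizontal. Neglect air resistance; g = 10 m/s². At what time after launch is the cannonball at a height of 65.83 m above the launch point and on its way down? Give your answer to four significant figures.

v_y0 = 85.80 sin 30.29° = 43.276 m/s.
Set y = v_y0 t − ½ g t² = 65.83: 5.000 t² − 43.276 t + 65.83 = 0.
t = [43.276 ± √(1872.8 − 1316.6)] / 10 = (43.276 ± 23.584) / 10, giving t = 1.969 s or t = 6.686 s.
On the way down corresponds to the larger root: t = 6.686 s.

6.686 s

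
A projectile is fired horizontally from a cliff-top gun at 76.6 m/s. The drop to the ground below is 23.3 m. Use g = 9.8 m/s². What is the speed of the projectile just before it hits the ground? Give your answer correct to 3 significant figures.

79.5 m/s

Fall time: t = √(2 × 23.3 / 9.8) = 2.181 s.
At impact: v_x = 76.6 m/s (unchanged), v_y = g t = 9.8 × 2.181 = 21.37 m/s.
Speed = √(v_x² + v_y²) = √(5868 + 456.7) = 79.5 m/s.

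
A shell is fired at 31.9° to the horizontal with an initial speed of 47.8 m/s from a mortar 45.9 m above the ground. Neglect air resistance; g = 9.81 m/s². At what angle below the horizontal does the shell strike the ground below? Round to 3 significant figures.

44.0°

v_x = 47.8 cos 31.9° = 40.58 m/s.
At impact |v_y| = √(v_y0² + 2 g h) = √(25.26² + 2×9.81×45.9) = 39.23 m/s.
Angle below horizontal = arctan(|v_y| / v_x) = arctan(39.23 / 40.58) = 44.0°.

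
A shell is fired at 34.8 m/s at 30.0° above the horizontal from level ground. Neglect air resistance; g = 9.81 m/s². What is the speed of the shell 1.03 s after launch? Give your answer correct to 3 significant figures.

31.0 m/s

v_x = 34.8 cos 30.0° = 30.14 m/s (constant).
v_y(t) = 34.8 sin 30.0° − g t = 17.40 − 9.81 × 1.03 = 7.296 m/s.
Speed = √(v_x² + v_y²) = √(908.4 + 53.23) = 31.0 m/s.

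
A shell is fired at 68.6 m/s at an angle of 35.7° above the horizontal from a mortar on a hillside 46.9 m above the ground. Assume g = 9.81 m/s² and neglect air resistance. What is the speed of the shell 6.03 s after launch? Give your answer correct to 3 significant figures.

v_x = 68.6 cos 35.7° = 55.71 m/s (constant).
v_y(t) = 68.6 sin 35.7° − g t = 40.03 − 9.81 × 6.03 = -19.12 m/s.
Speed = √(v_x² + v_y²) = √(3104 + 365.6) = 58.9 m/s.

58.9 m/s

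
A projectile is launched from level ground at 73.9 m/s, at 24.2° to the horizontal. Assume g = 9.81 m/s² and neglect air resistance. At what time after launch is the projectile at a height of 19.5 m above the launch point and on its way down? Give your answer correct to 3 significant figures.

5.45 s

v_y0 = 73.9 sin 24.2° = 30.29 m/s.
Set y = v_y0 t − ½ g t² = 19.5: 4.905 t² − 30.29 t + 19.5 = 0.
t = [30.29 ± √(917.5 − 382.6)] / 9.81 = (30.29 ± 23.13) / 9.81, giving t = 0.730 s or t = 5.45 s.
On the way down corresponds to the larger root: t = 5.45 s.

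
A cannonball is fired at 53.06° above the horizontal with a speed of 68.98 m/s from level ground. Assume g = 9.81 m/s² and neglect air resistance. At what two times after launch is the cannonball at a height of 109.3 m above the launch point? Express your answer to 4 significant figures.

v_y0 = 68.98 sin 53.06° = 55.133 m/s.
Set y = v_y0 t − ½ g t² = 109.3: 4.905 t² − 55.133 t + 109.3 = 0.
t = [55.133 ± √(3039.6 − 2144.5)] / 9.81 = (55.133 ± 29.918) / 9.81, giving t = 2.570 s or t = 8.670 s.
So the cannonball is at 109.3 m at t = 2.570 s (rising) and t = 8.670 s (falling).

2.570 s and 8.670 s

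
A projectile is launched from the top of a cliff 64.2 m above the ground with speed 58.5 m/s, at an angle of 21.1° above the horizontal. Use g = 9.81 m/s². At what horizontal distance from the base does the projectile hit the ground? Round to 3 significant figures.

347 m

Components: v_x = 58.5 cos 21.1° = 54.58 m/s, v_y = 58.5 sin 21.1° = 21.06 m/s.
Vertical: 0 = 64.2 + 21.06 t − ½(9.81) t² ⇒ 4.905 t² − 21.06 t − 64.2 = 0.
t = [21.06 + √(443.5 + 1260)] / 9.810 = 6.354 s.
Horizontal: R = v_x · t = 54.58 × 6.354 = 347 m.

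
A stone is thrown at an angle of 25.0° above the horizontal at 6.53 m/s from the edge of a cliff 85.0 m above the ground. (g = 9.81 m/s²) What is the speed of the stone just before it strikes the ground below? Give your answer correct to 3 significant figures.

41.4 m/s

v_x = 6.53 cos 25.0° = 5.918 m/s is unchanged throughout.
For the vertical component, v_y² = v_y0² + 2 g h = (2.760)² + 2×9.81×85.0 = 1675, so |v_y| = 40.93 m/s.
Impact speed = √(v_x² + v_y²) = √(35.02 + 1675) = 41.4 m/s.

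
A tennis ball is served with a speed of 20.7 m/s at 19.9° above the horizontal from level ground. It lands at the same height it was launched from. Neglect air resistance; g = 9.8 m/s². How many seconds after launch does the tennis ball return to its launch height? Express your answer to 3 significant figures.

Vertical component: v_y = 20.7 sin 19.9° = 7.046 m/s.
For a projectile landing at launch height, time of flight is t = 2 v_y / g = 2 × 7.046 / 9.8 = 1.44 s.

1.44 s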